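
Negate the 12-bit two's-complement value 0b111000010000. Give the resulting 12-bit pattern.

Invert: 000111101111. Add 1: 000111110000.
Check: 111000010000 = -496, 000111110000 = 496.

000111110000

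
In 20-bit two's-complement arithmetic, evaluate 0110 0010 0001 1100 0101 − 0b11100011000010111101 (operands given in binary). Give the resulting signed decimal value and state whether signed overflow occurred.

520456; no overflow

0110 0010 0001 1100 0101 → 01100010000111000101 = 401861 (signed)
0b11100011000010111101 → 11100011000010111101 = -118595 (signed)
Subtract via negate-and-add: invert 11100011000010111101 + 1 = 00011100111101000011 (i.e. 118595).
  01100010000111000101
+ 00011100111101000011
= 01111111000100001000
Result 01111111000100001000: MSB = 0 → value 520456.
Both addends (after negating the subtrahend) are non-negative and so is the stored result: no signed overflow.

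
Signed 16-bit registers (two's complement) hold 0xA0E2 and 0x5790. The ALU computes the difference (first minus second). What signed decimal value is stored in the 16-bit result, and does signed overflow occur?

18770; overflow

0xA0E2 = 1010000011100010 = -24350 (signed)
0x5790 = 0101011110010000 = 22416 (signed)
Subtract via negate-and-add: invert 0101011110010000 + 1 = 1010100001110000 (i.e. -22416).
  1010000011100010
+ 1010100001110000
= 0100100101010010  (discard carry-out 1)
Result 0100100101010010: MSB = 0 → value 18770.
Both addends (after negating the subtrahend) are negative but the stored result is non-negative: signed overflow. The true value -24350 − 22416 = -46766 lies outside [-32768, 32767].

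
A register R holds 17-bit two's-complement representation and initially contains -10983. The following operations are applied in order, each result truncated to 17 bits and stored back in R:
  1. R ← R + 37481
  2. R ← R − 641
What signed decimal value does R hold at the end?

25857

Start: R = -10983 = 11101010100011001.
R = -10983 + 37481 = 26498 = 00110011110000010
R = 26498 − 641 = 25857 = 00110010100000001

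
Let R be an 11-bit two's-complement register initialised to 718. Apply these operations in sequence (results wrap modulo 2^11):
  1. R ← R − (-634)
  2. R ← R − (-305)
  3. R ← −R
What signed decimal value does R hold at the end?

Start: R = 718 = 01011001110.
R = 718 − (-634) = 1352; wraps to -696 = 10101001000
R = -696 − (-305) = -391 = 11001111001
R = −(-391) = 391 = 00110000111

391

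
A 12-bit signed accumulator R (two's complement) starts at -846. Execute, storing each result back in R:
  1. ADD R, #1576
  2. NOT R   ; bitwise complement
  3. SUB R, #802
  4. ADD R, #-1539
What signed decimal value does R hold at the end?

Start: R = -846 = 110010110010.
R = -846 + 1576 = 730 = 001011011010
R = NOT 001011011010 = 110100100101 = -731
R = -731 − 802 = -1533 = 101000000011
R = -1533 + (-1539) = -3072; wraps to 1024 = 010000000000

1024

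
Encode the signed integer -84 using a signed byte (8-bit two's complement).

|-84| = 84 = 01010100 in 8 bits.
Invert the bits: 10101011. Add 1: 10101100.
Check: 10101100 reads as 172 − 256 = -84.

10101100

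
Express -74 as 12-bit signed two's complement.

|-74| = 74 = 000001001010 in 12 bits.
Invert the bits: 111110110101. Add 1: 111110110110.

111110110110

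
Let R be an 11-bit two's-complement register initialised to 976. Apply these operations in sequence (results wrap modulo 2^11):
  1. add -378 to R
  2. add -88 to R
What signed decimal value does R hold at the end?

Start: R = 976 = 01111010000.
R = 976 + (-378) = 598 = 01001010110
R = 598 + (-88) = 510 = 00111111110

510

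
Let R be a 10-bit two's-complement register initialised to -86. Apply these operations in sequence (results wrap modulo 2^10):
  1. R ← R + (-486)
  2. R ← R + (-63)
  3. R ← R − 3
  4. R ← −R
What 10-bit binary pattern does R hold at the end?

1001111110

Start: R = -86 = 1110101010.
R = -86 + (-486) = -572; wraps to 452 = 0111000100
R = 452 + (-63) = 389 = 0110000101
R = 389 − 3 = 386 = 0110000010
R = −(386) = -386 = 1001111110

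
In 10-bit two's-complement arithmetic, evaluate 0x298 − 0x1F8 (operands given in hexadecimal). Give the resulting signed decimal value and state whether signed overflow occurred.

160; overflow

0x298 = 1010011000 = -360 (signed)
0x1F8 = 0111111000 = 504 (signed)
Subtract via negate-and-add: invert 0111111000 + 1 = 1000001000 (i.e. -504).
  1010011000
+ 1000001000
= 0010100000  (discard carry-out 1)
Result 0010100000: MSB = 0 → value 160.
Both addends (after negating the subtrahend) are negative but the stored result is non-negative: signed overflow. The true value -360 − 504 = -864 lies outside [-512, 511].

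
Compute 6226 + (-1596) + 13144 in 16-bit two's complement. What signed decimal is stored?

17774

6226 + (-1596) = 4630 (0001001000010110)
4630 + 13144 = 17774 (0100010101101110)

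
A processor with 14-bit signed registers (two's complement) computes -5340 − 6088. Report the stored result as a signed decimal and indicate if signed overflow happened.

4956; overflow

-5340 → 10101100100100
6088 → 01011111001000
Subtract via negate-and-add: invert 01011111001000 + 1 = 10100000111000 (i.e. -6088).
  10101100100100
+ 10100000111000
= 01001101011100  (discard carry-out 1)
Result 01001101011100: MSB = 0 → value 4956.
Both addends (after negating the subtrahend) are negative but the stored result is non-negative: signed overflow. The true value -5340 − 6088 = -11428 lies outside [-8192, 8191].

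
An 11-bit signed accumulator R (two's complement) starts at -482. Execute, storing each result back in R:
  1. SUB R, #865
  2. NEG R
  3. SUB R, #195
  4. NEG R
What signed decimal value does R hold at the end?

Start: R = -482 = 11000011110.
R = -482 − 865 = -1347; wraps to 701 = 01010111101
R = −(701) = -701 = 10101000011
R = -701 − 195 = -896 = 10010000000
R = −(-896) = 896 = 01110000000

896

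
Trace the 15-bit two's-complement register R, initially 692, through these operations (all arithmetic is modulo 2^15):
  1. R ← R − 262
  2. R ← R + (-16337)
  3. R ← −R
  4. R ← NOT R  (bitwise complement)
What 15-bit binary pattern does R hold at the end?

100000111011100

Start: R = 692 = 000001010110100.
R = 692 − 262 = 430 = 000000110101110
R = 430 + (-16337) = -15907 = 100000111011101
R = −(-15907) = 15907 = 011111000100011
R = NOT 011111000100011 = 100000111011100 = -15908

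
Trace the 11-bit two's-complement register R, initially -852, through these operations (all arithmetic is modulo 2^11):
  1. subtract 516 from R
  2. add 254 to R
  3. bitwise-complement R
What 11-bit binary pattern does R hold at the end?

10001011001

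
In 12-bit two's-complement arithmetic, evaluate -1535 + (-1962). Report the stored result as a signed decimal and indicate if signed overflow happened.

-1535 → 101000000001
-1962 → 100001010110
  101000000001
+ 100001010110
= 001001010111  (discard carry-out 1)
Result 001001010111: MSB = 0 → value 599.
Both addends are negative but the stored result is non-negative: signed overflow. The true value -1535 + (-1962) = -3497 lies outside [-2048, 2047].

599; overflow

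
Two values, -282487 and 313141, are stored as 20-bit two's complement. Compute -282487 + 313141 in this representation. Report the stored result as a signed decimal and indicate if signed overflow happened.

30654; no overflow

-282487 → 10111011000010001001
313141 → 01001100011100110101
  10111011000010001001
+ 01001100011100110101
= 00000111011110111110  (discard carry-out 1)
Result 00000111011110111110: MSB = 0 → value 30654.
Addends have opposite signs, so signed overflow cannot occur.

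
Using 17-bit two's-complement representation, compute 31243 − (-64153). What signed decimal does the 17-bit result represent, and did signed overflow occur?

31243 → 00111101000001011
-64153 → 10000010101100111
Subtract via negate-and-add: invert 10000010101100111 + 1 = 01111101010011001 (i.e. 64153).
  00111101000001011
+ 01111101010011001
= 10111010010100100
Result 10111010010100100: MSB = 1 → 95396 − 131072 = -35676.
Both addends (after negating the subtrahend) are non-negative but the stored result is negative: signed overflow. The true value 31243 − (-64153) = 95396 lies outside [-65536, 65535].

-35676; overflow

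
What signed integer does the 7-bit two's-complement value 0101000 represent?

40

MSB is 0, so the value is non-negative: 0101000 = 40.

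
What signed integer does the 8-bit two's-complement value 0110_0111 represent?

MSB is 0, so the value is non-negative: 01100111 = 103.

103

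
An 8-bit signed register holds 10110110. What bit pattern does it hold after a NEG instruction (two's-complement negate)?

01001010

Invert: 01001001. Add 1: 01001010.
Check: 10110110 = -74, 01001010 = 74.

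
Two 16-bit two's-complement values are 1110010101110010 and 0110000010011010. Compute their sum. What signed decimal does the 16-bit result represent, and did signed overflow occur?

17932; no overflow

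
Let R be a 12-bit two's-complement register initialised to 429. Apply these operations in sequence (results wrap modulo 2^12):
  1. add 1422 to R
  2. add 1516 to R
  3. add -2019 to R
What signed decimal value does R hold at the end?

1348

Start: R = 429 = 000110101101.
R = 429 + 1422 = 1851 = 011100111011
R = 1851 + 1516 = 3367; wraps to -729 = 110100100111
R = -729 + (-2019) = -2748; wraps to 1348 = 010101000100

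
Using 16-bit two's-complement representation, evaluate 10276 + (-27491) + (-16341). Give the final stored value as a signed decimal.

31980

10276 + (-27491) = -17215 (1011110011000001)
-17215 + (-16341) = -33556 → wraps to 31980 (0111110011101100)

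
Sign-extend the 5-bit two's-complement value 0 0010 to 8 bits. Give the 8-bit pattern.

00000010

MSB of 00010 is 0; replicate it into the new high bits.
000|00010 → 00000010 (still 2).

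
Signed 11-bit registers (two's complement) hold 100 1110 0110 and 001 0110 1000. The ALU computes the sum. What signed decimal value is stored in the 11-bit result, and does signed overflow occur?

-434; no overflow

100 1110 0110 → 10011100110 = -794 (signed)
001 0110 1000 → 00101101000 = 360 (signed)
  10011100110
+ 00101101000
= 11001001110
Result 11001001110: MSB = 1 → 1614 − 2048 = -434.
Addends have opposite signs, so signed overflow cannot occur.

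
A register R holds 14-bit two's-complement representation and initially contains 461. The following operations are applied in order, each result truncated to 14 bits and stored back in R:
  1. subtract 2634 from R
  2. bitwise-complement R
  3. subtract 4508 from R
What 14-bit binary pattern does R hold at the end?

Start: R = 461 = 00000111001101.
R = 461 − 2634 = -2173 = 11011110000011
R = NOT 11011110000011 = 00100001111100 = 2172
R = 2172 − 4508 = -2336 = 11011011100000

11011011100000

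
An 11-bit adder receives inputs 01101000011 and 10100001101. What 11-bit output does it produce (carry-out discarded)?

00001010000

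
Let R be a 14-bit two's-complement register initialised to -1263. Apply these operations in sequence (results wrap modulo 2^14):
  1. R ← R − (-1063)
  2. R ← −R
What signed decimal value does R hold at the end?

Start: R = -1263 = 11101100010001.
R = -1263 − (-1063) = -200 = 11111100111000
R = −(-200) = 200 = 00000011001000

200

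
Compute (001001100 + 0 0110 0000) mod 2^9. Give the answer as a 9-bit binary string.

  001001100
+ 001100000
= 010101100

010101100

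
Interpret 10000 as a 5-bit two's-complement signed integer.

-16

MSB is 1, so the value is negative.
Unsigned reading: 16. Subtract 2^5 = 32: 16 − 32 = -16.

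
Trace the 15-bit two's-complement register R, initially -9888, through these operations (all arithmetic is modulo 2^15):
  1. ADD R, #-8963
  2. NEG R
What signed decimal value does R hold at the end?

Start: R = -9888 = 101100101100000.
R = -9888 + (-8963) = -18851; wraps to 13917 = 011011001011101
R = −(13917) = -13917 = 100100110100011

-13917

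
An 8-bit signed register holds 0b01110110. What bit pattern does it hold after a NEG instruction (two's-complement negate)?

10001010

Invert: 10001001. Add 1: 10001010.
Check: 01110110 = 118, 10001010 = -118.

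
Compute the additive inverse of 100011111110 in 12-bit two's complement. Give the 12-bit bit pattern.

011100000010

Invert: 011100000001. Add 1: 011100000010.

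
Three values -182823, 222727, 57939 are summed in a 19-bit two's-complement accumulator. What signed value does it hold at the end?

97843

-182823 + 222727 = 39904 (0001001101111100000)
39904 + 57939 = 97843 (0010111111000110011)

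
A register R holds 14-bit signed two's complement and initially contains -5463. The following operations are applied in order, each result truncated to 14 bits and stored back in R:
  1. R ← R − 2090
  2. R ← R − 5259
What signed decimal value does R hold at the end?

3572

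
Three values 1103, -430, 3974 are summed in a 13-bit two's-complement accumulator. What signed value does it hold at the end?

1103 + (-430) = 673 (0001010100001)
673 + 3974 = 4647 → wraps to -3545 (1001000100111)

-3545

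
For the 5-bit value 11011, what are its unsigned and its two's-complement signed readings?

unsigned = 27, signed = -5

Unsigned: 11011 = 27.
Signed: MSB=1 → 27 − 32 = -5.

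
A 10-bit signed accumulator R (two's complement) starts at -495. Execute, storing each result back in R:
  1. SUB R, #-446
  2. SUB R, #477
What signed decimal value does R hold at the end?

498

Start: R = -495 = 1000010001.
R = -495 − (-446) = -49 = 1111001111
R = -49 − 477 = -526; wraps to 498 = 0111110010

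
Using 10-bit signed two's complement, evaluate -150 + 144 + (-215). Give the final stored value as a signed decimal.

-150 + 144 = -6 (1111111010)
-6 + (-215) = -221 (1100100011)

-221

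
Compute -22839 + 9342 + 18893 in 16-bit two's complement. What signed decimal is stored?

-22839 + 9342 = -13497 (1100101101000111)
-13497 + 18893 = 5396 (0001010100010100)

5396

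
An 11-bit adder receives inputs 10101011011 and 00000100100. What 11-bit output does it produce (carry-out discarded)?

  10101011011
+ 00000100100
= 10101111111

10101111111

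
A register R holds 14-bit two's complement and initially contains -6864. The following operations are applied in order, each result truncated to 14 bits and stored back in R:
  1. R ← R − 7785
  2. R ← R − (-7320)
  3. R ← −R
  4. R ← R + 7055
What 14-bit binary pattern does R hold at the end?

11100000110000

Start: R = -6864 = 10010100110000.
R = -6864 − 7785 = -14649; wraps to 1735 = 00011011000111
R = 1735 − (-7320) = 9055; wraps to -7329 = 10001101011111
R = −(-7329) = 7329 = 01110010100001
R = 7329 + 7055 = 14384; wraps to -2000 = 11100000110000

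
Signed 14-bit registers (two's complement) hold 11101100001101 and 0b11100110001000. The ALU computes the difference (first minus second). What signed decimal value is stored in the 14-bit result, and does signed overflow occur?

11101100001101 = -1267 (signed)
0b11100110001000 → 11100110001000 = -1656 (signed)
Subtract via negate-and-add: invert 11100110001000 + 1 = 00011001111000 (i.e. 1656).
  11101100001101
+ 00011001111000
= 00000110000101  (discard carry-out 1)
Result 00000110000101: MSB = 0 → value 389.
Addends (after negating the subtrahend) have opposite signs, so signed overflow cannot occur.

389; no overflow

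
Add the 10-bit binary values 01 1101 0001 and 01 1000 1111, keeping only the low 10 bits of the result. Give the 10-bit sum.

1101100000

  0111010001
+ 0110001111
= 1101100000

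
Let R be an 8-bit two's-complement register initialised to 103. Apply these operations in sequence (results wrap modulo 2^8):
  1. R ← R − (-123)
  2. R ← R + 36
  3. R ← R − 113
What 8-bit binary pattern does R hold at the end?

Start: R = 103 = 01100111.
R = 103 − (-123) = 226; wraps to -30 = 11100010
R = -30 + 36 = 6 = 00000110
R = 6 − 113 = -107 = 10010101

10010101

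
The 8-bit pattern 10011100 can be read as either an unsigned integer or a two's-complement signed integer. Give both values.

Unsigned: 10011100 = 156.
Signed: MSB=1 → 156 − 256 = -100.

unsigned = 156, signed = -100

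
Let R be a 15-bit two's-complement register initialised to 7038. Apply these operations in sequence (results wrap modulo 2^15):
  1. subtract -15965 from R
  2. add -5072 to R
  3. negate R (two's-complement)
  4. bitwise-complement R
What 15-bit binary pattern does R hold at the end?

100011000001010

Start: R = 7038 = 001101101111110.
R = 7038 − (-15965) = 23003; wraps to -9765 = 101100111011011
R = -9765 + (-5072) = -14837 = 100011000001011
R = −(-14837) = 14837 = 011100111110101
R = NOT 011100111110101 = 100011000001010 = -14838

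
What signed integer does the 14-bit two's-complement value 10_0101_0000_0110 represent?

MSB is 1, so the value is negative.
Invert: 01101011111001. Add 1: 01101011111010 = 6906. So the value is −6906.

-6906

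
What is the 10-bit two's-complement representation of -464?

1000110000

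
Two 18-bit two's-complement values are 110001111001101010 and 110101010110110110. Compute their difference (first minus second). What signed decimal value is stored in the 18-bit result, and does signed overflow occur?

110001111001101010 = -57750 (signed)
110101010110110110 = -43594 (signed)
Subtract via negate-and-add: invert 110101010110110110 + 1 = 001010101001001010 (i.e. 43594).
  110001111001101010
+ 001010101001001010
= 111100100010110100
Result 111100100010110100: MSB = 1 → 247988 − 262144 = -14156.
Addends (after negating the subtrahend) have opposite signs, so signed overflow cannot occur.

-14156; no overflow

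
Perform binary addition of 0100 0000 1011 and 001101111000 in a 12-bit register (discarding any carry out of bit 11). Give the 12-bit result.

  010000001011
+ 001101111000
= 011110000011

011110000011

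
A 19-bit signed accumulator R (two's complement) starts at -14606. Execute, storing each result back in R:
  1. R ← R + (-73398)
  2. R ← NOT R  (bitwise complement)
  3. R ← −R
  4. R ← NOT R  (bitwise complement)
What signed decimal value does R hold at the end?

Start: R = -14606 = 1111100011011110010.
R = -14606 + (-73398) = -88004 = 1101010100000111100
R = NOT 1101010100000111100 = 0010101011111000011 = 88003
R = −(88003) = -88003 = 1101010100000111101
R = NOT 1101010100000111101 = 0010101011111000010 = 88002

88002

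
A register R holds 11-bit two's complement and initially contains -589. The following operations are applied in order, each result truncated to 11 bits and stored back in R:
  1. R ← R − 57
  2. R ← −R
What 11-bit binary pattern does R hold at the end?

01010000110

Start: R = -589 = 10110110011.
R = -589 − 57 = -646 = 10101111010
R = −(-646) = 646 = 01010000110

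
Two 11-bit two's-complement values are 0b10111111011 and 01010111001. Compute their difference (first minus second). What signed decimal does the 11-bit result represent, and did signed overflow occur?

0b10111111011 → 10111111011 = -517 (signed)
01010111001 = 697 (signed)
Subtract via negate-and-add: invert 01010111001 + 1 = 10101000111 (i.e. -697).
  10111111011
+ 10101000111
= 01101000010  (discard carry-out 1)
Result 01101000010: MSB = 0 → value 834.
Both addends (after negating the subtrahend) are negative but the stored result is non-negative: signed overflow. The true value -517 − 697 = -1214 lies outside [-1024, 1023].

834; overflow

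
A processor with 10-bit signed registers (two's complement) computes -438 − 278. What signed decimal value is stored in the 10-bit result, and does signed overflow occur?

-438 → 1001001010
278 → 0100010110
Subtract via negate-and-add: invert 0100010110 + 1 = 1011101010 (i.e. -278).
  1001001010
+ 1011101010
= 0100110100  (discard carry-out 1)
Result 0100110100: MSB = 0 → value 308.
Both addends (after negating the subtrahend) are negative but the stored result is non-negative: signed overflow. The true value -438 − 278 = -716 lies outside [-512, 511].

308; overflow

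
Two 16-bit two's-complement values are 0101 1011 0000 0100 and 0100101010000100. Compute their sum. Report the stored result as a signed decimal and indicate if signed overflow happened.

0101 1011 0000 0100 → 0101101100000100 = 23300 (signed)
0100101010000100 = 19076 (signed)
  0101101100000100
+ 0100101010000100
= 1010010110001000
Result 1010010110001000: MSB = 1 → 42376 − 65536 = -23160.
Both addends are non-negative but the stored result is negative: signed overflow. The true value 23300 + 19076 = 42376 lies outside [-32768, 32767].

-23160; overflow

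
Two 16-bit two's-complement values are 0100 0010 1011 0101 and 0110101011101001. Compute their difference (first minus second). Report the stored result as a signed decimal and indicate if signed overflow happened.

-10292; no overflow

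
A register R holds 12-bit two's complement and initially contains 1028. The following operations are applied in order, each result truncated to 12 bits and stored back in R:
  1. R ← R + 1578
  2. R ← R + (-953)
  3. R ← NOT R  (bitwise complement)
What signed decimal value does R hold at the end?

-1654

Start: R = 1028 = 010000000100.
R = 1028 + 1578 = 2606; wraps to -1490 = 101000101110
R = -1490 + (-953) = -2443; wraps to 1653 = 011001110101
R = NOT 011001110101 = 100110001010 = -1654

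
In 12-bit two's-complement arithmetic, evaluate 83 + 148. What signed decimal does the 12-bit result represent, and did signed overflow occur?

83 → 000001010011
148 → 000010010100
  000001010011
+ 000010010100
= 000011100111
Result 000011100111: MSB = 0 → value 231.
Both addends are non-negative and so is the stored result: no signed overflow.

231; no overflow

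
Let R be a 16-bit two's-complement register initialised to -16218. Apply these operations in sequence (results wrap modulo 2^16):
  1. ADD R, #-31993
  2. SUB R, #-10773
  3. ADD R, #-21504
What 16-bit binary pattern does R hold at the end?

Start: R = -16218 = 1100000010100110.
R = -16218 + (-31993) = -48211; wraps to 17325 = 0100001110101101
R = 17325 − (-10773) = 28098 = 0110110111000010
R = 28098 + (-21504) = 6594 = 0001100111000010

0001100111000010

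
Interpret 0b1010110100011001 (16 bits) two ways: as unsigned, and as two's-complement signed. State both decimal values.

Unsigned: 1010110100011001 = 44313.
Signed: MSB=1 → 44313 − 65536 = -21223.

unsigned = 44313, signed = -21223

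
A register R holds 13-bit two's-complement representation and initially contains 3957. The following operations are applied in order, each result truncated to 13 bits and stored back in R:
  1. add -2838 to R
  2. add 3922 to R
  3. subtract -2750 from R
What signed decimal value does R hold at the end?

Start: R = 3957 = 0111101110101.
R = 3957 + (-2838) = 1119 = 0010001011111
R = 1119 + 3922 = 5041; wraps to -3151 = 1001110110001
R = -3151 − (-2750) = -401 = 1111001101111

-401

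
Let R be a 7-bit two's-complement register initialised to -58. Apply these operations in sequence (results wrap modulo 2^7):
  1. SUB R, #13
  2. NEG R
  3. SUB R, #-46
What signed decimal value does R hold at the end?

-11

Start: R = -58 = 1000110.
R = -58 − 13 = -71; wraps to 57 = 0111001
R = −(57) = -57 = 1000111
R = -57 − (-46) = -11 = 1110101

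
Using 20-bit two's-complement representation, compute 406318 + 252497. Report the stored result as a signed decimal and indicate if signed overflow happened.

406318 → 01100011001100101110
252497 → 00111101101001010001
  01100011001100101110
+ 00111101101001010001
= 10100000110101111111
Result 10100000110101111111: MSB = 1 → 658815 − 1048576 = -389761.
Both addends are non-negative but the stored result is negative: signed overflow. The true value 406318 + 252497 = 658815 lies outside [-524288, 524287].

-389761; overflow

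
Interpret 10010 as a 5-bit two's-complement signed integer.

-14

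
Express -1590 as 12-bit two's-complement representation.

100111001010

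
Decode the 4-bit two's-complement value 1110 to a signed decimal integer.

MSB is 1, so the value is negative.
Unsigned reading: 14. Subtract 2^4 = 16: 14 − 16 = -2.

-2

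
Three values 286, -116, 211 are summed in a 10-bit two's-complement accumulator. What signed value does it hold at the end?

286 + (-116) = 170 (0010101010)
170 + 211 = 381 (0101111101)

381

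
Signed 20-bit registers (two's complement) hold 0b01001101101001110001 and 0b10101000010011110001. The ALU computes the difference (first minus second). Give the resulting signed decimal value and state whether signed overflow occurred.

0b01001101101001110001 → 01001101101001110001 = 318065 (signed)
0b10101000010011110001 → 10101000010011110001 = -359183 (signed)
Subtract via negate-and-add: invert 10101000010011110001 + 1 = 01010111101100001111 (i.e. 359183).
  01001101101001110001
+ 01010111101100001111
= 10100101010110000000
Result 10100101010110000000: MSB = 1 → 677248 − 1048576 = -371328.
Both addends (after negating the subtrahend) are non-negative but the stored result is negative: signed overflow. The true value 318065 − (-359183) = 677248 lies outside [-524288, 524287].

-371328; overflow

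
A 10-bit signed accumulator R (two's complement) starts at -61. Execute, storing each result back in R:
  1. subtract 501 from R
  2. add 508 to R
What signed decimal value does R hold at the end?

Start: R = -61 = 1111000011.
R = -61 − 501 = -562; wraps to 462 = 0111001110
R = 462 + 508 = 970; wraps to -54 = 1111001010

-54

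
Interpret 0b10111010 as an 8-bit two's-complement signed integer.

MSB is 1, so the value is negative.
Unsigned reading: 186. Subtract 2^8 = 256: 186 − 256 = -70.

-70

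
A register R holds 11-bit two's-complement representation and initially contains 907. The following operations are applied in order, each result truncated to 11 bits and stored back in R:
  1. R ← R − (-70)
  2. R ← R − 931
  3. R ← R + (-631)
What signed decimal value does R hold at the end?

Start: R = 907 = 01110001011.
R = 907 − (-70) = 977 = 01111010001
R = 977 − 931 = 46 = 00000101110
R = 46 + (-631) = -585 = 10110110111

-585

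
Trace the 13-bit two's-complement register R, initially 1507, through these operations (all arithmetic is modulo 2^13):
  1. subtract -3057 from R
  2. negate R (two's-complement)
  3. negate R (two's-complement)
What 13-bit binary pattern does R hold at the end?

1000111010100

Start: R = 1507 = 0010111100011.
R = 1507 − (-3057) = 4564; wraps to -3628 = 1000111010100
R = −(-3628) = 3628 = 0111000101100
R = −(3628) = -3628 = 1000111010100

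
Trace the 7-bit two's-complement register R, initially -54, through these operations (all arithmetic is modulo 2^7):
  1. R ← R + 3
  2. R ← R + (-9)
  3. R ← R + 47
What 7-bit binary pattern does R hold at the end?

1110011

Start: R = -54 = 1001010.
R = -54 + 3 = -51 = 1001101
R = -51 + (-9) = -60 = 1000100
R = -60 + 47 = -13 = 1110011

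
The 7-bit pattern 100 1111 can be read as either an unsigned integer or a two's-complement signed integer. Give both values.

unsigned = 79, signed = -49

Unsigned: 1001111 = 79.
Signed: MSB=1 → 79 − 128 = -49.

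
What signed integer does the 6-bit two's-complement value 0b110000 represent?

-16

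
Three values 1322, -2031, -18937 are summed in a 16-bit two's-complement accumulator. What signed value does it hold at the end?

-19646

1322 + (-2031) = -709 (1111110100111011)
-709 + (-18937) = -19646 (1011001101000010)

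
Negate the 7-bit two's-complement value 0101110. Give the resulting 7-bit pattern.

1010010

Invert: 1010001. Add 1: 1010010.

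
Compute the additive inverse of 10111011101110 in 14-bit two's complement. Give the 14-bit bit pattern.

Invert: 01000100010001. Add 1: 01000100010010.
Check: 10111011101110 = -4370, 01000100010010 = 4370.

01000100010010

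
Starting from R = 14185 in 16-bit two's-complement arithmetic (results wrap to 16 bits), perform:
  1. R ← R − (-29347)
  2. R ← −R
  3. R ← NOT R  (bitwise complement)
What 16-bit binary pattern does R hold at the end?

Start: R = 14185 = 0011011101101001.
R = 14185 − (-29347) = 43532; wraps to -22004 = 1010101000001100
R = −(-22004) = 22004 = 0101010111110100
R = NOT 0101010111110100 = 1010101000001011 = -22005

1010101000001011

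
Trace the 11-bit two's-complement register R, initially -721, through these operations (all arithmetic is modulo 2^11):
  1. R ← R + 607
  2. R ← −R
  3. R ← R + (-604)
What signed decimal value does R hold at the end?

-490

Start: R = -721 = 10100101111.
R = -721 + 607 = -114 = 11110001110
R = −(-114) = 114 = 00001110010
R = 114 + (-604) = -490 = 11000010110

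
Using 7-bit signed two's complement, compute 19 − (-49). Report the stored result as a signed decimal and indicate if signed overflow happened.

19 → 0010011
-49 → 1001111
Subtract via negate-and-add: invert 1001111 + 1 = 0110001 (i.e. 49).
  0010011
+ 0110001
= 1000100
Result 1000100: MSB = 1 → 68 − 128 = -60.
Both addends (after negating the subtrahend) are non-negative but the stored result is negative: signed overflow. The true value 19 − (-49) = 68 lies outside [-64, 63].

-60; overflow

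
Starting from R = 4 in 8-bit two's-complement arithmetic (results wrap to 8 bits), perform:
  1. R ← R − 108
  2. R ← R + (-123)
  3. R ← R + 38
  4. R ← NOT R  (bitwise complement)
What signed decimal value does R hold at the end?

-68

Start: R = 4 = 00000100.
R = 4 − 108 = -104 = 10011000
R = -104 + (-123) = -227; wraps to 29 = 00011101
R = 29 + 38 = 67 = 01000011
R = NOT 01000011 = 10111100 = -68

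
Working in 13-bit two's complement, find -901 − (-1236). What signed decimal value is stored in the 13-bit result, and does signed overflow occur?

-901 → 1110001111011
-1236 → 1101100101100
Subtract via negate-and-add: invert 1101100101100 + 1 = 0010011010100 (i.e. 1236).
  1110001111011
+ 0010011010100
= 0000101001111  (discard carry-out 1)
Result 0000101001111: MSB = 0 → value 335.
Addends (after negating the subtrahend) have opposite signs, so signed overflow cannot occur.

335; no overflow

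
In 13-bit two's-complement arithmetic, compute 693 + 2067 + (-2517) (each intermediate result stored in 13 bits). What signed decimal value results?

693 + 2067 = 2760 (0101011001000)
2760 + (-2517) = 243 (0000011110011)

243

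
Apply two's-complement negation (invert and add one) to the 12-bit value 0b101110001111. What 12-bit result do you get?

010001110001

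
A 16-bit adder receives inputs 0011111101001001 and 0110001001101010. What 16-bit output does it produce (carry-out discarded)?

1010000110110011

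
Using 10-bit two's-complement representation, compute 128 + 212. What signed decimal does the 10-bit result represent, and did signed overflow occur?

340; no overflow

128 → 0010000000
212 → 0011010100
  0010000000
+ 0011010100
= 0101010100
Result 0101010100: MSB = 0 → value 340.
Both addends are non-negative and so is the stored result: no signed overflow.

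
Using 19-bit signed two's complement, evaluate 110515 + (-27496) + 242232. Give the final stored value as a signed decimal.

-199037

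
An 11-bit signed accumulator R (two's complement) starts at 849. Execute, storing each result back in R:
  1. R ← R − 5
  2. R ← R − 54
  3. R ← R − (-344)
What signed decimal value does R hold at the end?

-914

Start: R = 849 = 01101010001.
R = 849 − 5 = 844 = 01101001100
R = 844 − 54 = 790 = 01100010110
R = 790 − (-344) = 1134; wraps to -914 = 10001101110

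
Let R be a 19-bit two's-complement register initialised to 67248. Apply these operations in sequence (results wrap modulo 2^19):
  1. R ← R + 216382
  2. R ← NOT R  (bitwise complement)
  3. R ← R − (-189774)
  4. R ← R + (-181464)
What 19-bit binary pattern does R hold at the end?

Start: R = 67248 = 0010000011010110000.
R = 67248 + 216382 = 283630; wraps to -240658 = 1000101001111101110
R = NOT 1000101001111101110 = 0111010110000010001 = 240657
R = 240657 − (-189774) = 430431; wraps to -93857 = 1101001000101011111
R = -93857 + (-181464) = -275321; wraps to 248967 = 0111100110010000111

0111100110010000111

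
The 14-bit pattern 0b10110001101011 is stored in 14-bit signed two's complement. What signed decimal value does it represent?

-5013

MSB is 1, so the value is negative.
Unsigned reading: 11371. Subtract 2^14 = 16384: 11371 − 16384 = -5013.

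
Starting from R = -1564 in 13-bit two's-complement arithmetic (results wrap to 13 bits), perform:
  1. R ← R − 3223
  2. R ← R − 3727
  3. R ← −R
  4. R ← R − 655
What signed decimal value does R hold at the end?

Start: R = -1564 = 1100111100100.
R = -1564 − 3223 = -4787; wraps to 3405 = 0110101001101
R = 3405 − 3727 = -322 = 1111010111110
R = −(-322) = 322 = 0000101000010
R = 322 − 655 = -333 = 1111010110011

-333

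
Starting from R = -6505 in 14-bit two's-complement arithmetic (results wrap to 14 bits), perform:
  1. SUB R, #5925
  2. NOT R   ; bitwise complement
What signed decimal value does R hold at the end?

-3955

Start: R = -6505 = 10011010010111.
R = -6505 − 5925 = -12430; wraps to 3954 = 00111101110010
R = NOT 00111101110010 = 11000010001101 = -3955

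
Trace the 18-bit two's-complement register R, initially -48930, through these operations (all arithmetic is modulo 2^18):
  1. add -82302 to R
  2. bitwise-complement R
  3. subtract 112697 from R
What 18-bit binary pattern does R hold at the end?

Start: R = -48930 = 110100000011011110.
R = -48930 + (-82302) = -131232; wraps to 130912 = 011111111101100000
R = NOT 011111111101100000 = 100000000010011111 = -130913
R = -130913 − 112697 = -243610; wraps to 18534 = 000100100001100110

000100100001100110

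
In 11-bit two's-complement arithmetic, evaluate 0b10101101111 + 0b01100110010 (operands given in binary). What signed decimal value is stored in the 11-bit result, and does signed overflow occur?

161; no overflow

0b10101101111 → 10101101111 = -657 (signed)
0b01100110010 → 01100110010 = 818 (signed)
  10101101111
+ 01100110010
= 00010100001  (discard carry-out 1)
Result 00010100001: MSB = 0 → value 161.
Addends have opposite signs, so signed overflow cannot occur.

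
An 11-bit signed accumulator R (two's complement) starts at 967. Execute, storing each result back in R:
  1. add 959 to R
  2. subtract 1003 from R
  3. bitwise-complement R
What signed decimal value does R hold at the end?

Start: R = 967 = 01111000111.
R = 967 + 959 = 1926; wraps to -122 = 11110000110
R = -122 − 1003 = -1125; wraps to 923 = 01110011011
R = NOT 01110011011 = 10001100100 = -924

-924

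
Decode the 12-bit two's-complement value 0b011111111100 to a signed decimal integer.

2044

MSB is 0, so the value is non-negative: 011111111100 = 2044.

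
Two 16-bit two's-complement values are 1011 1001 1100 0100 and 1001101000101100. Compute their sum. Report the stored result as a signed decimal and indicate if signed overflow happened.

21488; overflow

1011 1001 1100 0100 → 1011100111000100 = -17980 (signed)
1001101000101100 = -26068 (signed)
  1011100111000100
+ 1001101000101100
= 0101001111110000  (discard carry-out 1)
Result 0101001111110000: MSB = 0 → value 21488.
Both addends are negative but the stored result is non-negative: signed overflow. The true value -17980 + (-26068) = -44048 lies outside [-32768, 32767].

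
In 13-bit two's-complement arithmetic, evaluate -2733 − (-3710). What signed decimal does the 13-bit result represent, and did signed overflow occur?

-2733 → 1010101010011
-3710 → 1000110000010
Subtract via negate-and-add: invert 1000110000010 + 1 = 0111001111110 (i.e. 3710).
  1010101010011
+ 0111001111110
= 0001111010001  (discard carry-out 1)
Result 0001111010001: MSB = 0 → value 977.
Addends (after negating the subtrahend) have opposite signs, so signed overflow cannot occur.

977; no overflow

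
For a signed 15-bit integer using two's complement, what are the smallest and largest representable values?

Minimum: −2^14 = -16384.
Maximum: 2^14 − 1 = 16383.

min = -16384, max = 16383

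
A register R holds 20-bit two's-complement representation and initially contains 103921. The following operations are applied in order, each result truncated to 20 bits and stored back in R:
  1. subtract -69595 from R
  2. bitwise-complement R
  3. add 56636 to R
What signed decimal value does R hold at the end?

Start: R = 103921 = 00011001010111110001.
R = 103921 − (-69595) = 173516 = 00101010010111001100
R = NOT 00101010010111001100 = 11010101101000110011 = -173517
R = -173517 + 56636 = -116881 = 11100011011101101111

-116881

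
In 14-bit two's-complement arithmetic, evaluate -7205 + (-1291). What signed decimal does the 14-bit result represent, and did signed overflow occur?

7888; overflow

-7205 → 10001111011011
-1291 → 11101011110101
  10001111011011
+ 11101011110101
= 01111011010000  (discard carry-out 1)
Result 01111011010000: MSB = 0 → value 7888.
Both addends are negative but the stored result is non-negative: signed overflow. The true value -7205 + (-1291) = -8496 lies outside [-8192, 8191].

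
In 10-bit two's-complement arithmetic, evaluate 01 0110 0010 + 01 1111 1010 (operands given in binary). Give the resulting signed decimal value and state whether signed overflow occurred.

-164; overflow

01 0110 0010 → 0101100010 = 354 (signed)
01 1111 1010 → 0111111010 = 506 (signed)
  0101100010
+ 0111111010
= 1101011100
Result 1101011100: MSB = 1 → 860 − 1024 = -164.
Both addends are non-negative but the stored result is negative: signed overflow. The true value 354 + 506 = 860 lies outside [-512, 511].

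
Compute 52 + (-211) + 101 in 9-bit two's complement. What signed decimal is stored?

52 + (-211) = -159 (101100001)
-159 + 101 = -58 (111000110)

-58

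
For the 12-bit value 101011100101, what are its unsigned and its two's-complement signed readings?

unsigned = 2789, signed = -1307

Unsigned: 101011100101 = 2789.
Signed: MSB=1 → 2789 − 4096 = -1307.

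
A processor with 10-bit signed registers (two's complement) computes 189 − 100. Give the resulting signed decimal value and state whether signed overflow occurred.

189 → 0010111101
100 → 0001100100
Subtract via negate-and-add: invert 0001100100 + 1 = 1110011100 (i.e. -100).
  0010111101
+ 1110011100
= 0001011001  (discard carry-out 1)
Result 0001011001: MSB = 0 → value 89.
Addends (after negating the subtrahend) have opposite signs, so signed overflow cannot occur.

89; no overflow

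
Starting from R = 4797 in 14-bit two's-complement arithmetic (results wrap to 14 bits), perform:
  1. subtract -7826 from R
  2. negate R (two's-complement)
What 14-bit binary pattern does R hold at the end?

Start: R = 4797 = 01001010111101.
R = 4797 − (-7826) = 12623; wraps to -3761 = 11000101001111
R = −(-3761) = 3761 = 00111010110001

00111010110001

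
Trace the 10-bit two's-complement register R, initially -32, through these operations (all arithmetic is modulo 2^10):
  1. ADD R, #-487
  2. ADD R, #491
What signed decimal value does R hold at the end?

Start: R = -32 = 1111100000.
R = -32 + (-487) = -519; wraps to 505 = 0111111001
R = 505 + 491 = 996; wraps to -28 = 1111100100

-28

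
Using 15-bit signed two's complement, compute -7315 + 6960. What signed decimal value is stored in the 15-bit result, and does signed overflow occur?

-355; no overflow

-7315 → 110001101101101
6960 → 001101100110000
  110001101101101
+ 001101100110000
= 111111010011101
Result 111111010011101: MSB = 1 → 32413 − 32768 = -355.
Addends have opposite signs, so signed overflow cannot occur.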